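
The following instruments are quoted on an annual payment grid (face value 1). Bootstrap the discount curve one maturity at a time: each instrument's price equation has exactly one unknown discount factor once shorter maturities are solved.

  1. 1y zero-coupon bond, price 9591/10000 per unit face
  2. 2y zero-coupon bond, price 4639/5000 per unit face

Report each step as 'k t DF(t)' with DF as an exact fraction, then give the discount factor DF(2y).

step 1 [1y] zero: DF = P = 9591/10000 ≈ 0.959100
step 2 [2y] zero: DF = P = 4639/5000 ≈ 0.927800

1 1 9591/10000
2 2 4639/5000
DF(2y) = 4639/5000 ≈ 0.927800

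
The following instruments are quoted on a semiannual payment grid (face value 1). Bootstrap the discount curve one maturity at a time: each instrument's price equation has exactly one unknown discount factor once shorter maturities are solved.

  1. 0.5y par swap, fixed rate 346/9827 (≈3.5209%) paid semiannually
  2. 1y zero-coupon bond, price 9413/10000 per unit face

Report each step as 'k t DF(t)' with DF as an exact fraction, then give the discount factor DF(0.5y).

step 1 [0.5y] swap r/2=173/9827: DF=(1 − 173/9827·(0))/(1+173/9827) = 9827/10000 ≈ 0.982700
step 2 [1y] zero: DF = P = 9413/10000 ≈ 0.941300

1 1/2 9827/10000
2 1 9413/10000
DF(0.5y) = 9827/10000 ≈ 0.982700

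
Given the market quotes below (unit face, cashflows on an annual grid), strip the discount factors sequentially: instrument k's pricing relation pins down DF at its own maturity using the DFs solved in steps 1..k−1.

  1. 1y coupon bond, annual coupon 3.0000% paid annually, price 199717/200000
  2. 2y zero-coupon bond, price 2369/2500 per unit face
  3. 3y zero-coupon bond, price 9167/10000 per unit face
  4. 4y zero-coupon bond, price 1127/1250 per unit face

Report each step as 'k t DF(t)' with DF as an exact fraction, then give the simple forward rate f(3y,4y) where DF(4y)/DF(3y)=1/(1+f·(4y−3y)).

1 1 1939/2000
2 2 2369/2500
3 3 9167/10000
4 4 1127/1250
f(3y,4y) = ((9167/10000)/(1127/1250) − 1)/(1) = 151/9016 ≈ 1.6748%

step 1 [1y] bond c/1=3/100: DF=(199717/200000 − 3/100·(0))/(1+3/100) = 1939/2000 ≈ 0.969500
step 2 [2y] zero: DF = P = 2369/2500 ≈ 0.947600
step 3 [3y] zero: DF = P = 9167/10000 ≈ 0.916700
step 4 [4y] zero: DF = P = 1127/1250 ≈ 0.901600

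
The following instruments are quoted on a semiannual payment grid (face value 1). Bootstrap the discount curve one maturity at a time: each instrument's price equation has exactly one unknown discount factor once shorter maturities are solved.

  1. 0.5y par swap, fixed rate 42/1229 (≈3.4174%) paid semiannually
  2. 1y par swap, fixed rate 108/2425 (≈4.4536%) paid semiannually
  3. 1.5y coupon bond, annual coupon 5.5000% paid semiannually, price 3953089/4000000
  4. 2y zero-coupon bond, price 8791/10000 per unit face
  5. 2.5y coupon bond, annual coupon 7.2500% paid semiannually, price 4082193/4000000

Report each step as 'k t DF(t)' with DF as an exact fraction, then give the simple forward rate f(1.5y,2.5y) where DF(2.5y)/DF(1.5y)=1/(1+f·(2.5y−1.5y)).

step 1 [0.5y] swap r/2=21/1229: DF=(1 − 21/1229·(0))/(1+21/1229) = 1229/1250 ≈ 0.983200
step 2 [1y] swap r/2=54/2425: DF=(1 − 54/2425·(0.983200))/(1+54/2425) = 598/625 ≈ 0.956800
step 3 [1.5y] bond c/2=11/400: DF=(3953089/4000000 − 11/400·(0.983200+0.956800))/(1+11/400) = 9099/10000 ≈ 0.909900
step 4 [2y] zero: DF = P = 8791/10000 ≈ 0.879100
step 5 [2.5y] bond c/2=29/800: DF=(4082193/4000000 − 29/800·(0.983200+0.956800+0.909900+0.879100))/(1+29/800) = 534/625 ≈ 0.854400

1 1/2 1229/1250
2 1 598/625
3 3/2 9099/10000
4 2 8791/10000
5 5/2 534/625
f(1.5y,2.5y) = ((9099/10000)/(534/625) − 1)/(1) = 185/2848 ≈ 6.4958%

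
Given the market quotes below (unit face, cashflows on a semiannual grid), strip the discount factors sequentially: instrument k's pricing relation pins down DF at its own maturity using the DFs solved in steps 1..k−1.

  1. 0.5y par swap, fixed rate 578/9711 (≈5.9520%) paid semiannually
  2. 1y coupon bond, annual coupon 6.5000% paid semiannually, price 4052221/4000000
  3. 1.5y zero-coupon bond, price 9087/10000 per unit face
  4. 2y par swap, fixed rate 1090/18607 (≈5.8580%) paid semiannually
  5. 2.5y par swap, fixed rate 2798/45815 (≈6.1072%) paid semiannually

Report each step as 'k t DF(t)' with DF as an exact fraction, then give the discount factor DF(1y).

step 1 [0.5y] swap r/2=289/9711: DF=(1 − 289/9711·(0))/(1+289/9711) = 9711/10000 ≈ 0.971100
step 2 [1y] bond c/2=13/400: DF=(4052221/4000000 − 13/400·(0.971100))/(1+13/400) = 4753/5000 ≈ 0.950600
step 3 [1.5y] zero: DF = P = 9087/10000 ≈ 0.908700
step 4 [2y] swap r/2=545/18607: DF=(1 − 545/18607·(0.971100+0.950600+0.908700))/(1+545/18607) = 891/1000 ≈ 0.891000
step 5 [2.5y] swap r/2=1399/45815: DF=(1 − 1399/45815·(0.971100+0.950600+0.908700+0.891000))/(1+1399/45815) = 8601/10000 ≈ 0.860100

1 1/2 9711/10000
2 1 4753/5000
3 3/2 9087/10000
4 2 891/1000
5 5/2 8601/10000
DF(1y) = 4753/5000 ≈ 0.950600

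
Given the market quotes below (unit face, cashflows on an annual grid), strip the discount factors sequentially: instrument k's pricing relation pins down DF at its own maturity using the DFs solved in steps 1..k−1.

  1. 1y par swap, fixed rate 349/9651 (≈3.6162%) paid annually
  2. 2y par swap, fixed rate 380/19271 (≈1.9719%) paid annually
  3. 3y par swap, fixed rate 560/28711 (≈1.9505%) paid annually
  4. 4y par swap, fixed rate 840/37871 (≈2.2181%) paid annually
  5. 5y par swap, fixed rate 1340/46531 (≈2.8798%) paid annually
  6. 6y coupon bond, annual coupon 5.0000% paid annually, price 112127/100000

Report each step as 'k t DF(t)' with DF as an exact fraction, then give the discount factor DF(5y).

step 1 [1y] swap r/1=349/9651: DF=(1 − 349/9651·(0))/(1+349/9651) = 9651/10000 ≈ 0.965100
step 2 [2y] swap r/1=380/19271: DF=(1 − 380/19271·(0.965100))/(1+380/19271) = 481/500 ≈ 0.962000
step 3 [3y] swap r/1=560/28711: DF=(1 − 560/28711·(0.965100+0.962000))/(1+560/28711) = 118/125 ≈ 0.944000
step 4 [4y] swap r/1=840/37871: DF=(1 − 840/37871·(0.965100+0.962000+0.944000))/(1+840/37871) = 229/250 ≈ 0.916000
step 5 [5y] swap r/1=1340/46531: DF=(1 − 1340/46531·(0.965100+0.962000+0.944000+0.916000))/(1+1340/46531) = 433/500 ≈ 0.866000
step 6 [6y] bond c/1=1/20: DF=(112127/100000 − 1/20·(0.965100+0.962000+0.944000+0.916000+0.866000))/(1+1/20) = 8463/10000 ≈ 0.846300

1 1 9651/10000
2 2 481/500
3 3 118/125
4 4 229/250
5 5 433/500
6 6 8463/10000
DF(5y) = 433/500 ≈ 0.866000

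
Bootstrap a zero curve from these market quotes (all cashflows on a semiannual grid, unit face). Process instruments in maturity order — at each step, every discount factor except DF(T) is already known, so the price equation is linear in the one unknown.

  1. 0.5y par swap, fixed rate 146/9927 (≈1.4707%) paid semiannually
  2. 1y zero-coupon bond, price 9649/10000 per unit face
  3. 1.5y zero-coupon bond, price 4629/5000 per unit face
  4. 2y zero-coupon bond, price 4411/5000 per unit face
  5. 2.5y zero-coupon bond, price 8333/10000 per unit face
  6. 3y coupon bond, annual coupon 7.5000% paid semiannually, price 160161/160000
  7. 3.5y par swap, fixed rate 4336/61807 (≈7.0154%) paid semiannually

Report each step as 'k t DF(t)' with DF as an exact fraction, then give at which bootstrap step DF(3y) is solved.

step 1 [0.5y] swap r/2=73/9927: DF=(1 − 73/9927·(0))/(1+73/9927) = 9927/10000 ≈ 0.992700
step 2 [1y] zero: DF = P = 9649/10000 ≈ 0.964900
step 3 [1.5y] zero: DF = P = 4629/5000 ≈ 0.925800
step 4 [2y] zero: DF = P = 4411/5000 ≈ 0.882200
step 5 [2.5y] zero: DF = P = 8333/10000 ≈ 0.833300
step 6 [3y] bond c/2=3/80: DF=(160161/160000 − 3/80·(0.992700+0.964900+0.925800+0.882200+0.833300))/(1+3/80) = 3993/5000 ≈ 0.798600
step 7 [3.5y] swap r/2=2168/61807: DF=(1 − 2168/61807·(0.992700+0.964900+0.925800+0.882200+0.833300+0.798600))/(1+2168/61807) = 979/1250 ≈ 0.783200

1 1/2 9927/10000
2 1 9649/10000
3 3/2 4629/5000
4 2 4411/5000
5 5/2 8333/10000
6 3 3993/5000
7 7/2 979/1250
DF(3y) is solved at step 6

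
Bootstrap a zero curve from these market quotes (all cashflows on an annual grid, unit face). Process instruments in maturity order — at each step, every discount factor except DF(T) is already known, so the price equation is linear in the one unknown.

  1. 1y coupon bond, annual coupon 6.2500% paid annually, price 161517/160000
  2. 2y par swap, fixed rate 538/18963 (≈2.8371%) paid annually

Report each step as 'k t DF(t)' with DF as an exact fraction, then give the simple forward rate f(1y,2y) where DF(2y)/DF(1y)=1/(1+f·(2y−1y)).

step 1 [1y] bond c/1=1/16: DF=(161517/160000 − 1/16·(0))/(1+1/16) = 9501/10000 ≈ 0.950100
step 2 [2y] swap r/1=538/18963: DF=(1 − 538/18963·(0.950100))/(1+538/18963) = 4731/5000 ≈ 0.946200

1 1 9501/10000
2 2 4731/5000
f(1y,2y) = ((9501/10000)/(4731/5000) − 1)/(1) = 13/3154 ≈ 0.4122%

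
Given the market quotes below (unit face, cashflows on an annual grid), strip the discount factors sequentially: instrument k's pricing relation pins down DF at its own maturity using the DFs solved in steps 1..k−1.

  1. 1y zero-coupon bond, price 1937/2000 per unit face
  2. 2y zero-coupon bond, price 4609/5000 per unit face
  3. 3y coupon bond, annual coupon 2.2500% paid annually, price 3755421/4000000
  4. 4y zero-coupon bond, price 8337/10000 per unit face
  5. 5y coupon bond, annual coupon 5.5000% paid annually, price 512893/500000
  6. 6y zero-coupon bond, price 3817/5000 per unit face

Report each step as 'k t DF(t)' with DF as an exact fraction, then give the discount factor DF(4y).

step 1 [1y] zero: DF = P = 1937/2000 ≈ 0.968500
step 2 [2y] zero: DF = P = 4609/5000 ≈ 0.921800
step 3 [3y] bond c/1=9/400: DF=(3755421/4000000 − 9/400·(0.968500+0.921800))/(1+9/400) = 4383/5000 ≈ 0.876600
step 4 [4y] zero: DF = P = 8337/10000 ≈ 0.833700
step 5 [5y] bond c/1=11/200: DF=(512893/500000 − 11/200·(0.968500+0.921800+0.876600+0.833700))/(1+11/200) = 3923/5000 ≈ 0.784600
step 6 [6y] zero: DF = P = 3817/5000 ≈ 0.763400

1 1 1937/2000
2 2 4609/5000
3 3 4383/5000
4 4 8337/10000
5 5 3923/5000
6 6 3817/5000
DF(4y) = 8337/10000 ≈ 0.833700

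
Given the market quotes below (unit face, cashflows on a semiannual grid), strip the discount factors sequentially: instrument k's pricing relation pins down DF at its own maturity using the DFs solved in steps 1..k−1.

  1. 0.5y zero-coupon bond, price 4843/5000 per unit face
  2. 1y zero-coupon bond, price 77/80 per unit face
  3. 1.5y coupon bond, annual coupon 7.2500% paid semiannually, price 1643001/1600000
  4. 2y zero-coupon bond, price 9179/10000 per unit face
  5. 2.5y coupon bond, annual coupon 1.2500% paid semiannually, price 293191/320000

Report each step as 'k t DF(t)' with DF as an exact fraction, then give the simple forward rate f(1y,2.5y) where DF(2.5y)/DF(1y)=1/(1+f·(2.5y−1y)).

1 1/2 4843/5000
2 1 77/80
3 3/2 4617/5000
4 2 9179/10000
5 5/2 8871/10000
f(1y,2.5y) = ((77/80)/(8871/10000) − 1)/(3/2) = 1508/26613 ≈ 5.6664%

step 1 [0.5y] zero: DF = P = 4843/5000 ≈ 0.968600
step 2 [1y] zero: DF = P = 77/80 ≈ 0.962500
step 3 [1.5y] bond c/2=29/800: DF=(1643001/1600000 − 29/800·(0.968600+0.962500))/(1+29/800) = 4617/5000 ≈ 0.923400
step 4 [2y] zero: DF = P = 9179/10000 ≈ 0.917900
step 5 [2.5y] bond c/2=1/160: DF=(293191/320000 − 1/160·(0.968600+0.962500+0.923400+0.917900))/(1+1/160) = 8871/10000 ≈ 0.887100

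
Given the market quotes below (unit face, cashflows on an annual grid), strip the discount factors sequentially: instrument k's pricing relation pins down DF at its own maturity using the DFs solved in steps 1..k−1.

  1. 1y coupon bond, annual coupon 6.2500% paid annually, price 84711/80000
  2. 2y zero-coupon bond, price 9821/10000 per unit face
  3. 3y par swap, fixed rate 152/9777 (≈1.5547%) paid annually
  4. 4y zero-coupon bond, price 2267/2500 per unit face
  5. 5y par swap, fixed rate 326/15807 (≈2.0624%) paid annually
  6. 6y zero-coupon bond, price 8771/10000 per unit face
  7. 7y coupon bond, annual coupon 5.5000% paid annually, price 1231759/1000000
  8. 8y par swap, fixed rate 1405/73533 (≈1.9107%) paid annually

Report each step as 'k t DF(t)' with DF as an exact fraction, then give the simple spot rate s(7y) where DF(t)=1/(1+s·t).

step 1 [1y] bond c/1=1/16: DF=(84711/80000 − 1/16·(0))/(1+1/16) = 4983/5000 ≈ 0.996600
step 2 [2y] zero: DF = P = 9821/10000 ≈ 0.982100
step 3 [3y] swap r/1=152/9777: DF=(1 − 152/9777·(0.996600+0.982100))/(1+152/9777) = 1193/1250 ≈ 0.954400
step 4 [4y] zero: DF = P = 2267/2500 ≈ 0.906800
step 5 [5y] swap r/1=326/15807: DF=(1 − 326/15807·(0.996600+0.982100+0.954400+0.906800))/(1+326/15807) = 4511/5000 ≈ 0.902200
step 6 [6y] zero: DF = P = 8771/10000 ≈ 0.877100
step 7 [7y] bond c/1=11/200: DF=(1231759/1000000 − 11/200·(0.996600+0.982100+0.954400+0.906800+0.902200+0.877100))/(1+11/200) = 4373/5000 ≈ 0.874600
step 8 [8y] swap r/1=1405/73533: DF=(1 − 1405/73533·(0.996600+0.982100+0.954400+0.906800+0.902200+0.877100+0.874600))/(1+1405/73533) = 1719/2000 ≈ 0.859500

1 1 4983/5000
2 2 9821/10000
3 3 1193/1250
4 4 2267/2500
5 5 4511/5000
6 6 8771/10000
7 7 4373/5000
8 8 1719/2000
s(7y) = (1/(4373/5000) − 1)/(7) = 627/30611 ≈ 2.0483%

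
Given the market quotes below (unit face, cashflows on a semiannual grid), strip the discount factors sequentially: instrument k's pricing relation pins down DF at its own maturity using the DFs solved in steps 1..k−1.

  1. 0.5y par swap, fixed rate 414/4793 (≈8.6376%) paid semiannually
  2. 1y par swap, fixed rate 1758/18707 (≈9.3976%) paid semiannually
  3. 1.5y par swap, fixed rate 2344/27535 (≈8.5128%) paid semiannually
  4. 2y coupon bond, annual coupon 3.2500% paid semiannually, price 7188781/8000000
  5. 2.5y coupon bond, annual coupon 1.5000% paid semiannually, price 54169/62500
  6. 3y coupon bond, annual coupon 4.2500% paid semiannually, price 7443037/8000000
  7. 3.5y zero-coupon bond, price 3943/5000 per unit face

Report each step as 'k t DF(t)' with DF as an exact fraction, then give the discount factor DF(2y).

1 1/2 4793/5000
2 1 9121/10000
3 3/2 2207/2500
4 2 4201/5000
5 5/2 1667/2000
6 3 8189/10000
7 7/2 3943/5000
DF(2y) = 4201/5000 ≈ 0.840200

step 1 [0.5y] swap r/2=207/4793: DF=(1 − 207/4793·(0))/(1+207/4793) = 4793/5000 ≈ 0.958600
step 2 [1y] swap r/2=879/18707: DF=(1 − 879/18707·(0.958600))/(1+879/18707) = 9121/10000 ≈ 0.912100
step 3 [1.5y] swap r/2=1172/27535: DF=(1 − 1172/27535·(0.958600+0.912100))/(1+1172/27535) = 2207/2500 ≈ 0.882800
step 4 [2y] bond c/2=13/800: DF=(7188781/8000000 − 13/800·(0.958600+0.912100+0.882800))/(1+13/800) = 4201/5000 ≈ 0.840200
step 5 [2.5y] bond c/2=3/400: DF=(54169/62500 − 3/400·(0.958600+0.912100+0.882800+0.840200))/(1+3/400) = 1667/2000 ≈ 0.833500
step 6 [3y] bond c/2=17/800: DF=(7443037/8000000 − 17/800·(0.958600+0.912100+0.882800+0.840200+0.833500))/(1+17/800) = 8189/10000 ≈ 0.818900
step 7 [3.5y] zero: DF = P = 3943/5000 ≈ 0.788600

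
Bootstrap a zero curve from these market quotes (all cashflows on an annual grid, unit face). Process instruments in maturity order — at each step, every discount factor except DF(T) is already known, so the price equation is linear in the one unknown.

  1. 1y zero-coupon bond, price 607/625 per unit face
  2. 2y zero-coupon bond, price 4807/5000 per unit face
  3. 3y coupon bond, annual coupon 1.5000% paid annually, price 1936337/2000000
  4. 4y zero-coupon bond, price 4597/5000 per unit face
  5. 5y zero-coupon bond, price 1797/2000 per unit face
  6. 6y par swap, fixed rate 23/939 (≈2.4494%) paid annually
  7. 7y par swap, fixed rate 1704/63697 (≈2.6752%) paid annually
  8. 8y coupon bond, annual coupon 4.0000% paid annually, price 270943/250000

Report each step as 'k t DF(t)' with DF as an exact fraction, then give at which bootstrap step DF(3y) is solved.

1 1 607/625
2 2 4807/5000
3 3 9253/10000
4 4 4597/5000
5 5 1797/2000
6 6 8643/10000
7 7 1037/1250
8 8 7971/10000
DF(3y) is solved at step 3

step 1 [1y] zero: DF = P = 607/625 ≈ 0.971200
step 2 [2y] zero: DF = P = 4807/5000 ≈ 0.961400
step 3 [3y] bond c/1=3/200: DF=(1936337/2000000 − 3/200·(0.971200+0.961400))/(1+3/200) = 9253/10000 ≈ 0.925300
step 4 [4y] zero: DF = P = 4597/5000 ≈ 0.919400
step 5 [5y] zero: DF = P = 1797/2000 ≈ 0.898500
step 6 [6y] swap r/1=23/939: DF=(1 − 23/939·(0.971200+0.961400+0.925300+0.919400+0.898500))/(1+23/939) = 8643/10000 ≈ 0.864300
step 7 [7y] swap r/1=1704/63697: DF=(1 − 1704/63697·(0.971200+0.961400+0.925300+0.919400+0.898500+0.864300))/(1+1704/63697) = 1037/1250 ≈ 0.829600
step 8 [8y] bond c/1=1/25: DF=(270943/250000 − 1/25·(0.971200+0.961400+0.925300+0.919400+0.898500+0.864300+0.829600))/(1+1/25) = 7971/10000 ≈ 0.797100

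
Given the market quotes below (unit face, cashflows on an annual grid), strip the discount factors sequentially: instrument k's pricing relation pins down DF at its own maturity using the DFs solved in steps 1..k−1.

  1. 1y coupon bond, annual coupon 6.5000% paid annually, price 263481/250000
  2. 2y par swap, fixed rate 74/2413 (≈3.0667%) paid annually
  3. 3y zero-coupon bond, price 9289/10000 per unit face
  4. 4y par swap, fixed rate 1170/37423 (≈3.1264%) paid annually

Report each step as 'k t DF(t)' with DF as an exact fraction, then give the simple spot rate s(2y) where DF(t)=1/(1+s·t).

step 1 [1y] bond c/1=13/200: DF=(263481/250000 − 13/200·(0))/(1+13/200) = 1237/1250 ≈ 0.989600
step 2 [2y] swap r/1=74/2413: DF=(1 − 74/2413·(0.989600))/(1+74/2413) = 588/625 ≈ 0.940800
step 3 [3y] zero: DF = P = 9289/10000 ≈ 0.928900
step 4 [4y] swap r/1=1170/37423: DF=(1 − 1170/37423·(0.989600+0.940800+0.928900))/(1+1170/37423) = 883/1000 ≈ 0.883000

1 1 1237/1250
2 2 588/625
3 3 9289/10000
4 4 883/1000
s(2y) = (1/(588/625) − 1)/(2) = 37/1176 ≈ 3.1463%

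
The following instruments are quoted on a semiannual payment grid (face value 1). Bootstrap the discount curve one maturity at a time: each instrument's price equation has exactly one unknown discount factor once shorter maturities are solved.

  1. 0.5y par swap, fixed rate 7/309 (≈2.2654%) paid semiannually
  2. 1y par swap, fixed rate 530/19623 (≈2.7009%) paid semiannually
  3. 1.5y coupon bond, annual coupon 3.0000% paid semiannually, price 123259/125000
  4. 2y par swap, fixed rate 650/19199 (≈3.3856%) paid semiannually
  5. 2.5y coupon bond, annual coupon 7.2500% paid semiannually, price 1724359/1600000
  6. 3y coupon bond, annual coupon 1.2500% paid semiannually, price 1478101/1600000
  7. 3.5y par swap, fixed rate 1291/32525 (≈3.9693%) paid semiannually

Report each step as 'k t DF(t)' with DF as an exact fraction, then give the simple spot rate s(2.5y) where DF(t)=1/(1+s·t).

step 1 [0.5y] swap r/2=7/618: DF=(1 − 7/618·(0))/(1+7/618) = 618/625 ≈ 0.988800
step 2 [1y] swap r/2=265/19623: DF=(1 − 265/19623·(0.988800))/(1+265/19623) = 1947/2000 ≈ 0.973500
step 3 [1.5y] bond c/2=3/200: DF=(123259/125000 − 3/200·(0.988800+0.973500))/(1+3/200) = 377/400 ≈ 0.942500
step 4 [2y] swap r/2=325/19199: DF=(1 − 325/19199·(0.988800+0.973500+0.942500))/(1+325/19199) = 187/200 ≈ 0.935000
step 5 [2.5y] bond c/2=29/800: DF=(1724359/1600000 − 29/800·(0.988800+0.973500+0.942500+0.935000))/(1+29/800) = 9057/10000 ≈ 0.905700
step 6 [3y] bond c/2=1/160: DF=(1478101/1600000 − 1/160·(0.988800+0.973500+0.942500+0.935000+0.905700))/(1+1/160) = 4443/5000 ≈ 0.888600
step 7 [3.5y] swap r/2=1291/65050: DF=(1 − 1291/65050·(0.988800+0.973500+0.942500+0.935000+0.905700+0.888600))/(1+1291/65050) = 8709/10000 ≈ 0.870900

1 1/2 618/625
2 1 1947/2000
3 3/2 377/400
4 2 187/200
5 5/2 9057/10000
6 3 4443/5000
7 7/2 8709/10000
s(2.5y) = (1/(9057/10000) − 1)/(5/2) = 1886/45285 ≈ 4.1647%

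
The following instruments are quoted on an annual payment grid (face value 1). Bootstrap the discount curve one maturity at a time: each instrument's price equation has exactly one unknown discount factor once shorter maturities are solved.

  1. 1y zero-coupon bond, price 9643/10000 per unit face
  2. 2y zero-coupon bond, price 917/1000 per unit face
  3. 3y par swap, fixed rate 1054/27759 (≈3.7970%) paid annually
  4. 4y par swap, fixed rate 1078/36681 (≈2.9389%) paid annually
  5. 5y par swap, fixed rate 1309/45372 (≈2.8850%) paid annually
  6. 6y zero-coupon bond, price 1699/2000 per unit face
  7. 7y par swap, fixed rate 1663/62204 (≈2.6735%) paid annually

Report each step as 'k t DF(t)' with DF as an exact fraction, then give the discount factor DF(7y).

step 1 [1y] zero: DF = P = 9643/10000 ≈ 0.964300
step 2 [2y] zero: DF = P = 917/1000 ≈ 0.917000
step 3 [3y] swap r/1=1054/27759: DF=(1 − 1054/27759·(0.964300+0.917000))/(1+1054/27759) = 4473/5000 ≈ 0.894600
step 4 [4y] swap r/1=1078/36681: DF=(1 − 1078/36681·(0.964300+0.917000+0.894600))/(1+1078/36681) = 4461/5000 ≈ 0.892200
step 5 [5y] swap r/1=1309/45372: DF=(1 − 1309/45372·(0.964300+0.917000+0.894600+0.892200))/(1+1309/45372) = 8691/10000 ≈ 0.869100
step 6 [6y] zero: DF = P = 1699/2000 ≈ 0.849500
step 7 [7y] swap r/1=1663/62204: DF=(1 − 1663/62204·(0.964300+0.917000+0.894600+0.892200+0.869100+0.849500))/(1+1663/62204) = 8337/10000 ≈ 0.833700

1 1 9643/10000
2 2 917/1000
3 3 4473/5000
4 4 4461/5000
5 5 8691/10000
6 6 1699/2000
7 7 8337/10000
DF(7y) = 8337/10000 ≈ 0.833700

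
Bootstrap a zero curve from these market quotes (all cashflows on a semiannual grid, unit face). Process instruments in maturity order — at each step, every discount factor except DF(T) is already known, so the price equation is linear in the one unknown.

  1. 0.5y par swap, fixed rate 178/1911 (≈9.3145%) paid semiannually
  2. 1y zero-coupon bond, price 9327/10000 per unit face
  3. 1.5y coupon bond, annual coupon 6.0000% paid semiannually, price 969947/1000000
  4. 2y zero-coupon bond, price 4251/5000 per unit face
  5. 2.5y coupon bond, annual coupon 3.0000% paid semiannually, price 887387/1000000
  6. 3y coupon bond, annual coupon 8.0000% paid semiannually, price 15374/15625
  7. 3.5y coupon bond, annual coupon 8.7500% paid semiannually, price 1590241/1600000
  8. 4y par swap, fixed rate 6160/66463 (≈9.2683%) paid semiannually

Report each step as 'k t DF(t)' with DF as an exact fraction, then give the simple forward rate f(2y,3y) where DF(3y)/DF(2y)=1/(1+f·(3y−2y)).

step 1 [0.5y] swap r/2=89/1911: DF=(1 − 89/1911·(0))/(1+89/1911) = 1911/2000 ≈ 0.955500
step 2 [1y] zero: DF = P = 9327/10000 ≈ 0.932700
step 3 [1.5y] bond c/2=3/100: DF=(969947/1000000 − 3/100·(0.955500+0.932700))/(1+3/100) = 8867/10000 ≈ 0.886700
step 4 [2y] zero: DF = P = 4251/5000 ≈ 0.850200
step 5 [2.5y] bond c/2=3/200: DF=(887387/1000000 − 3/200·(0.955500+0.932700+0.886700+0.850200))/(1+3/200) = 8207/10000 ≈ 0.820700
step 6 [3y] bond c/2=1/25: DF=(15374/15625 − 1/25·(0.955500+0.932700+0.886700+0.850200+0.820700))/(1+1/25) = 7751/10000 ≈ 0.775100
step 7 [3.5y] bond c/2=7/160: DF=(1590241/1600000 − 7/160·(0.955500+0.932700+0.886700+0.850200+0.820700+0.775100))/(1+7/160) = 3667/5000 ≈ 0.733400
step 8 [4y] swap r/2=3080/66463: DF=(1 − 3080/66463·(0.955500+0.932700+0.886700+0.850200+0.820700+0.775100+0.733400))/(1+3080/66463) = 173/250 ≈ 0.692000

1 1/2 1911/2000
2 1 9327/10000
3 3/2 8867/10000
4 2 4251/5000
5 5/2 8207/10000
6 3 7751/10000
7 7/2 3667/5000
8 4 173/250
f(2y,3y) = ((4251/5000)/(7751/10000) − 1)/(1) = 751/7751 ≈ 9.6891%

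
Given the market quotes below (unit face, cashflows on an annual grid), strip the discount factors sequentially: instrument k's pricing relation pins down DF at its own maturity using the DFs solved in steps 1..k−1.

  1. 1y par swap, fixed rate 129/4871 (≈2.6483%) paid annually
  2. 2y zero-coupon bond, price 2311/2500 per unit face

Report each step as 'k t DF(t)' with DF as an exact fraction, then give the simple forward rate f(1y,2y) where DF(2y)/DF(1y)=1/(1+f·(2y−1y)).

1 1 4871/5000
2 2 2311/2500
f(1y,2y) = ((4871/5000)/(2311/2500) − 1)/(1) = 249/4622 ≈ 5.3873%

step 1 [1y] swap r/1=129/4871: DF=(1 − 129/4871·(0))/(1+129/4871) = 4871/5000 ≈ 0.974200
step 2 [2y] zero: DF = P = 2311/2500 ≈ 0.924400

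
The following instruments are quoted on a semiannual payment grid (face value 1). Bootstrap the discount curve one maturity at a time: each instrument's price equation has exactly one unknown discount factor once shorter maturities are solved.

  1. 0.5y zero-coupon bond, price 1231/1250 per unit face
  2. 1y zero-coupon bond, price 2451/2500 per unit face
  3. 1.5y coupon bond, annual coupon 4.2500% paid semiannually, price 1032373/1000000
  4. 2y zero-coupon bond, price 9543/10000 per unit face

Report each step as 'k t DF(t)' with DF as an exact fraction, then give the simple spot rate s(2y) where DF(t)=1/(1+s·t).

step 1 [0.5y] zero: DF = P = 1231/1250 ≈ 0.984800
step 2 [1y] zero: DF = P = 2451/2500 ≈ 0.980400
step 3 [1.5y] bond c/2=17/800: DF=(1032373/1000000 − 17/800·(0.984800+0.980400))/(1+17/800) = 97/100 ≈ 0.970000
step 4 [2y] zero: DF = P = 9543/10000 ≈ 0.954300

1 1/2 1231/1250
2 1 2451/2500
3 3/2 97/100
4 2 9543/10000
s(2y) = (1/(9543/10000) − 1)/(2) = 457/19086 ≈ 2.3944%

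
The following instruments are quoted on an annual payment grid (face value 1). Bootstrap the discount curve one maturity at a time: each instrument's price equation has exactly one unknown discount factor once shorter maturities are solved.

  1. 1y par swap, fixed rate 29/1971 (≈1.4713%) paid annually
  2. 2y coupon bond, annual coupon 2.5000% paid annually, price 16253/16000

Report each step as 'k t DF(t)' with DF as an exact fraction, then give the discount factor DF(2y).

step 1 [1y] swap r/1=29/1971: DF=(1 − 29/1971·(0))/(1+29/1971) = 1971/2000 ≈ 0.985500
step 2 [2y] bond c/1=1/40: DF=(16253/16000 − 1/40·(0.985500))/(1+1/40) = 967/1000 ≈ 0.967000

1 1 1971/2000
2 2 967/1000
DF(2y) = 967/1000 ≈ 0.967000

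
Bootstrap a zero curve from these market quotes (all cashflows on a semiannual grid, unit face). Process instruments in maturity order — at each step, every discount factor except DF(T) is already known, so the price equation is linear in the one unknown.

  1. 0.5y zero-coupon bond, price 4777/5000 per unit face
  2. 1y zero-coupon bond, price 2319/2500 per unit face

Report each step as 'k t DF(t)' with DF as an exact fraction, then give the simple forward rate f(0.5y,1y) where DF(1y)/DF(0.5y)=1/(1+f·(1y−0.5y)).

1 1/2 4777/5000
2 1 2319/2500
f(0.5y,1y) = ((4777/5000)/(2319/2500) − 1)/(1/2) = 139/2319 ≈ 5.9940%

step 1 [0.5y] zero: DF = P = 4777/5000 ≈ 0.955400
step 2 [1y] zero: DF = P = 2319/2500 ≈ 0.927600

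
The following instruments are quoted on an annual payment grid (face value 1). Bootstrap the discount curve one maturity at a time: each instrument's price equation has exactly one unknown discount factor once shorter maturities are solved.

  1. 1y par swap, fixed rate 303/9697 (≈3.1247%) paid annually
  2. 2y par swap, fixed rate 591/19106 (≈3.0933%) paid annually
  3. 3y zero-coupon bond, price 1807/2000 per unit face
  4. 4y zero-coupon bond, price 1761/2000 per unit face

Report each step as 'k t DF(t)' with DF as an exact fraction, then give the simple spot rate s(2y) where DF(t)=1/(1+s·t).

step 1 [1y] swap r/1=303/9697: DF=(1 − 303/9697·(0))/(1+303/9697) = 9697/10000 ≈ 0.969700
step 2 [2y] swap r/1=591/19106: DF=(1 − 591/19106·(0.969700))/(1+591/19106) = 9409/10000 ≈ 0.940900
step 3 [3y] zero: DF = P = 1807/2000 ≈ 0.903500
step 4 [4y] zero: DF = P = 1761/2000 ≈ 0.880500

1 1 9697/10000
2 2 9409/10000
3 3 1807/2000
4 4 1761/2000
s(2y) = (1/(9409/10000) − 1)/(2) = 591/18818 ≈ 3.1406%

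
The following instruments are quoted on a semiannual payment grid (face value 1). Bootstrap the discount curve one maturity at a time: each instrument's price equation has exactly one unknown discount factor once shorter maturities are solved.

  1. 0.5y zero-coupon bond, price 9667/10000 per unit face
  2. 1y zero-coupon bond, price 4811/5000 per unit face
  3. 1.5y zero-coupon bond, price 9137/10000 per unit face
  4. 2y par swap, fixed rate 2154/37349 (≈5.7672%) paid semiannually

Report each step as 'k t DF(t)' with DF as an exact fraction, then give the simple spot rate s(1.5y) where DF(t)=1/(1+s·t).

step 1 [0.5y] zero: DF = P = 9667/10000 ≈ 0.966700
step 2 [1y] zero: DF = P = 4811/5000 ≈ 0.962200
step 3 [1.5y] zero: DF = P = 9137/10000 ≈ 0.913700
step 4 [2y] swap r/2=1077/37349: DF=(1 − 1077/37349·(0.966700+0.962200+0.913700))/(1+1077/37349) = 8923/10000 ≈ 0.892300

1 1/2 9667/10000
2 1 4811/5000
3 3/2 9137/10000
4 2 8923/10000
s(1.5y) = (1/(9137/10000) − 1)/(3/2) = 1726/27411 ≈ 6.2967%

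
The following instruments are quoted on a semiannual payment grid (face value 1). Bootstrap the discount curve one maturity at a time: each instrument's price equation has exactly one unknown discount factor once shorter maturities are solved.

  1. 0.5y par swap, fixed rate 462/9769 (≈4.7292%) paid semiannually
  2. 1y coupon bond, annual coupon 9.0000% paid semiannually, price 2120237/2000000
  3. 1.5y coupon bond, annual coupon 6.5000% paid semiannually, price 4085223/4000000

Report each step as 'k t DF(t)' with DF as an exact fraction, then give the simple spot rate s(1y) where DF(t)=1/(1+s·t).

1 1/2 9769/10000
2 1 2431/2500
3 3/2 4639/5000
s(1y) = (1/(2431/2500) − 1)/(1) = 69/2431 ≈ 2.8383%

step 1 [0.5y] swap r/2=231/9769: DF=(1 − 231/9769·(0))/(1+231/9769) = 9769/10000 ≈ 0.976900
step 2 [1y] bond c/2=9/200: DF=(2120237/2000000 − 9/200·(0.976900))/(1+9/200) = 2431/2500 ≈ 0.972400
step 3 [1.5y] bond c/2=13/400: DF=(4085223/4000000 − 13/400·(0.976900+0.972400))/(1+13/400) = 4639/5000 ≈ 0.927800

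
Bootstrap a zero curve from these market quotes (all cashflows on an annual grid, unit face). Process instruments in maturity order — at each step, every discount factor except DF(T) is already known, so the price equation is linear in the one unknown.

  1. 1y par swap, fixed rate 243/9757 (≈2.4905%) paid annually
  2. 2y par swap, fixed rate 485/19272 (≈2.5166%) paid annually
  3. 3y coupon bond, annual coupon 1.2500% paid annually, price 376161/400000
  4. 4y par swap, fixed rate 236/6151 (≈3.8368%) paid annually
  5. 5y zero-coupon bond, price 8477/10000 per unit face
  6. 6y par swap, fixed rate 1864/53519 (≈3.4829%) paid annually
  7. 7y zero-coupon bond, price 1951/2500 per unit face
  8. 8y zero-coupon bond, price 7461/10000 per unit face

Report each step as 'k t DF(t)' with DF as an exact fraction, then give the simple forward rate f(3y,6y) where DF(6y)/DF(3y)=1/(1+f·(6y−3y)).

1 1 9757/10000
2 2 1903/2000
3 3 181/200
4 4 1073/1250
5 5 8477/10000
6 6 1017/1250
7 7 1951/2500
8 8 7461/10000
f(3y,6y) = ((181/200)/(1017/1250) − 1)/(3) = 457/12204 ≈ 3.7447%

step 1 [1y] swap r/1=243/9757: DF=(1 − 243/9757·(0))/(1+243/9757) = 9757/10000 ≈ 0.975700
step 2 [2y] swap r/1=485/19272: DF=(1 − 485/19272·(0.975700))/(1+485/19272) = 1903/2000 ≈ 0.951500
step 3 [3y] bond c/1=1/80: DF=(376161/400000 − 1/80·(0.975700+0.951500))/(1+1/80) = 181/200 ≈ 0.905000
step 4 [4y] swap r/1=236/6151: DF=(1 − 236/6151·(0.975700+0.951500+0.905000))/(1+236/6151) = 1073/1250 ≈ 0.858400
step 5 [5y] zero: DF = P = 8477/10000 ≈ 0.847700
step 6 [6y] swap r/1=1864/53519: DF=(1 − 1864/53519·(0.975700+0.951500+0.905000+0.858400+0.847700))/(1+1864/53519) = 1017/1250 ≈ 0.813600
step 7 [7y] zero: DF = P = 1951/2500 ≈ 0.780400
step 8 [8y] zero: DF = P = 7461/10000 ≈ 0.746100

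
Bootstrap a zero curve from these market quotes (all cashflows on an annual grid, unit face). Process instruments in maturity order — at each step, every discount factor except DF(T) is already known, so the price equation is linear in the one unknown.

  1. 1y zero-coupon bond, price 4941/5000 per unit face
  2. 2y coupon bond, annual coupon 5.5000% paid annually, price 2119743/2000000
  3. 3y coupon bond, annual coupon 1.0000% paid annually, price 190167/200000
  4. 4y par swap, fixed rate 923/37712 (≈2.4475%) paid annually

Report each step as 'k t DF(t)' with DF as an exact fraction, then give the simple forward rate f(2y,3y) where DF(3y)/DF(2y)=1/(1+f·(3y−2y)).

1 1 4941/5000
2 2 9531/10000
3 3 4611/5000
4 4 9077/10000
f(2y,3y) = ((9531/10000)/(4611/5000) − 1)/(1) = 103/3074 ≈ 3.3507%

step 1 [1y] zero: DF = P = 4941/5000 ≈ 0.988200
step 2 [2y] bond c/1=11/200: DF=(2119743/2000000 − 11/200·(0.988200))/(1+11/200) = 9531/10000 ≈ 0.953100
step 3 [3y] bond c/1=1/100: DF=(190167/200000 − 1/100·(0.988200+0.953100))/(1+1/100) = 4611/5000 ≈ 0.922200
step 4 [4y] swap r/1=923/37712: DF=(1 − 923/37712·(0.988200+0.953100+0.922200))/(1+923/37712) = 9077/10000 ≈ 0.907700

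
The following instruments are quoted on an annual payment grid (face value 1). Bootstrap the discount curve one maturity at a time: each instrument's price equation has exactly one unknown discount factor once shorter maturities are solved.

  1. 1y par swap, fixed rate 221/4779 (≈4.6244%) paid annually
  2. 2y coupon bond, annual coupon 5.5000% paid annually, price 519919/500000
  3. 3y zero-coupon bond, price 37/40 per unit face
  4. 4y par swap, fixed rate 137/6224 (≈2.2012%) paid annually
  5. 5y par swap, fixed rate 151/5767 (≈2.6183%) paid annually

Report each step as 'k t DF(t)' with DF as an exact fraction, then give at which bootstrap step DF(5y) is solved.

step 1 [1y] swap r/1=221/4779: DF=(1 − 221/4779·(0))/(1+221/4779) = 4779/5000 ≈ 0.955800
step 2 [2y] bond c/1=11/200: DF=(519919/500000 − 11/200·(0.955800))/(1+11/200) = 4679/5000 ≈ 0.935800
step 3 [3y] zero: DF = P = 37/40 ≈ 0.925000
step 4 [4y] swap r/1=137/6224: DF=(1 − 137/6224·(0.955800+0.935800+0.925000))/(1+137/6224) = 4589/5000 ≈ 0.917800
step 5 [5y] swap r/1=151/5767: DF=(1 − 151/5767·(0.955800+0.935800+0.925000+0.917800))/(1+151/5767) = 1099/1250 ≈ 0.879200

1 1 4779/5000
2 2 4679/5000
3 3 37/40
4 4 4589/5000
5 5 1099/1250
DF(5y) is solved at step 5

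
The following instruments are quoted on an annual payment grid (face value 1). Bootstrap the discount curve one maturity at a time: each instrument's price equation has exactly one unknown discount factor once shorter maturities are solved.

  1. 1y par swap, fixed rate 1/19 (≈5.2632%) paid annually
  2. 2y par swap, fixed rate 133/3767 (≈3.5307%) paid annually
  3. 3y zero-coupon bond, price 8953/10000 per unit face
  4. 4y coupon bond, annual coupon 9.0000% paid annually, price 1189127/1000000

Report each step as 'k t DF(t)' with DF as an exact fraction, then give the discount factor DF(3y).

step 1 [1y] swap r/1=1/19: DF=(1 − 1/19·(0))/(1+1/19) = 19/20 ≈ 0.950000
step 2 [2y] swap r/1=133/3767: DF=(1 − 133/3767·(0.950000))/(1+133/3767) = 1867/2000 ≈ 0.933500
step 3 [3y] zero: DF = P = 8953/10000 ≈ 0.895300
step 4 [4y] bond c/1=9/100: DF=(1189127/1000000 − 9/100·(0.950000+0.933500+0.895300))/(1+9/100) = 1723/2000 ≈ 0.861500

1 1 19/20
2 2 1867/2000
3 3 8953/10000
4 4 1723/2000
DF(3y) = 8953/10000 ≈ 0.895300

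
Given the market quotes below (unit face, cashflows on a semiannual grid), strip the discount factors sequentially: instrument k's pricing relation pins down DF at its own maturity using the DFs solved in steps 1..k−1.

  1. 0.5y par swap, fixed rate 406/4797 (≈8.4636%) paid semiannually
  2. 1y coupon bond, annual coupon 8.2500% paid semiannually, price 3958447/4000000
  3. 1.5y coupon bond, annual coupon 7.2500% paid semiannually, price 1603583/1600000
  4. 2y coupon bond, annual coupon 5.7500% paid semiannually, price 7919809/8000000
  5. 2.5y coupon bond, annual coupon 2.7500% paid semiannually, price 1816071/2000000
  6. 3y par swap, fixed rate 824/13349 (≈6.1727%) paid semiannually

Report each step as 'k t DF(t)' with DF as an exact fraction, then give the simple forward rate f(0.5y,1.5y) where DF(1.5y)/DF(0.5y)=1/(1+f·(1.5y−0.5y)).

1 1/2 4797/5000
2 1 2281/2500
3 3/2 9017/10000
4 2 553/625
5 5/2 8461/10000
6 3 522/625
f(0.5y,1.5y) = ((4797/5000)/(9017/10000) − 1)/(1) = 577/9017 ≈ 6.3990%

step 1 [0.5y] swap r/2=203/4797: DF=(1 − 203/4797·(0))/(1+203/4797) = 4797/5000 ≈ 0.959400
step 2 [1y] bond c/2=33/800: DF=(3958447/4000000 − 33/800·(0.959400))/(1+33/800) = 2281/2500 ≈ 0.912400
step 3 [1.5y] bond c/2=29/800: DF=(1603583/1600000 − 29/800·(0.959400+0.912400))/(1+29/800) = 9017/10000 ≈ 0.901700
step 4 [2y] bond c/2=23/800: DF=(7919809/8000000 − 23/800·(0.959400+0.912400+0.901700))/(1+23/800) = 553/625 ≈ 0.884800
step 5 [2.5y] bond c/2=11/800: DF=(1816071/2000000 − 11/800·(0.959400+0.912400+0.901700+0.884800))/(1+11/800) = 8461/10000 ≈ 0.846100
step 6 [3y] swap r/2=412/13349: DF=(1 − 412/13349·(0.959400+0.912400+0.901700+0.884800+0.846100))/(1+412/13349) = 522/625 ≈ 0.835200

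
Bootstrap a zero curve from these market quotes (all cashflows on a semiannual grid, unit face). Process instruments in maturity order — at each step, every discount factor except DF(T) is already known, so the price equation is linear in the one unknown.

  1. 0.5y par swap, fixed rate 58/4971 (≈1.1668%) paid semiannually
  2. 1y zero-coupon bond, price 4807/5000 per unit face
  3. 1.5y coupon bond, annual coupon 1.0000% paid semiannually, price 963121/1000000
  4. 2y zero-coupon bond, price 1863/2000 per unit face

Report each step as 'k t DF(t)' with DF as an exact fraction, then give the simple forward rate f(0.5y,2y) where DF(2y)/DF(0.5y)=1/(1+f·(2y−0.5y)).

step 1 [0.5y] swap r/2=29/4971: DF=(1 − 29/4971·(0))/(1+29/4971) = 4971/5000 ≈ 0.994200
step 2 [1y] zero: DF = P = 4807/5000 ≈ 0.961400
step 3 [1.5y] bond c/2=1/200: DF=(963121/1000000 − 1/200·(0.994200+0.961400))/(1+1/200) = 4743/5000 ≈ 0.948600
step 4 [2y] zero: DF = P = 1863/2000 ≈ 0.931500

1 1/2 4971/5000
2 1 4807/5000
3 3/2 4743/5000
4 2 1863/2000
f(0.5y,2y) = ((4971/5000)/(1863/2000) − 1)/(3/2) = 418/9315 ≈ 4.4874%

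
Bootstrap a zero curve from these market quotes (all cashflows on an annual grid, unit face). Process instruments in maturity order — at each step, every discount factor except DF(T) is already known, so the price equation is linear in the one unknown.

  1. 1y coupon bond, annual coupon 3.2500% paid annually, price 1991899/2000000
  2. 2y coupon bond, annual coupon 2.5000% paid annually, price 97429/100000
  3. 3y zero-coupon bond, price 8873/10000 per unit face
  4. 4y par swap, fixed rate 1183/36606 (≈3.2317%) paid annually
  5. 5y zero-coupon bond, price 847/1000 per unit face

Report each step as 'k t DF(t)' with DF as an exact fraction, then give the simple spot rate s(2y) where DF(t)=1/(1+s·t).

1 1 4823/5000
2 2 927/1000
3 3 8873/10000
4 4 8817/10000
5 5 847/1000
s(2y) = (1/(927/1000) − 1)/(2) = 73/1854 ≈ 3.9374%

step 1 [1y] bond c/1=13/400: DF=(1991899/2000000 − 13/400·(0))/(1+13/400) = 4823/5000 ≈ 0.964600
step 2 [2y] bond c/1=1/40: DF=(97429/100000 − 1/40·(0.964600))/(1+1/40) = 927/1000 ≈ 0.927000
step 3 [3y] zero: DF = P = 8873/10000 ≈ 0.887300
step 4 [4y] swap r/1=1183/36606: DF=(1 − 1183/36606·(0.964600+0.927000+0.887300))/(1+1183/36606) = 8817/10000 ≈ 0.881700
step 5 [5y] zero: DF = P = 847/1000 ≈ 0.847000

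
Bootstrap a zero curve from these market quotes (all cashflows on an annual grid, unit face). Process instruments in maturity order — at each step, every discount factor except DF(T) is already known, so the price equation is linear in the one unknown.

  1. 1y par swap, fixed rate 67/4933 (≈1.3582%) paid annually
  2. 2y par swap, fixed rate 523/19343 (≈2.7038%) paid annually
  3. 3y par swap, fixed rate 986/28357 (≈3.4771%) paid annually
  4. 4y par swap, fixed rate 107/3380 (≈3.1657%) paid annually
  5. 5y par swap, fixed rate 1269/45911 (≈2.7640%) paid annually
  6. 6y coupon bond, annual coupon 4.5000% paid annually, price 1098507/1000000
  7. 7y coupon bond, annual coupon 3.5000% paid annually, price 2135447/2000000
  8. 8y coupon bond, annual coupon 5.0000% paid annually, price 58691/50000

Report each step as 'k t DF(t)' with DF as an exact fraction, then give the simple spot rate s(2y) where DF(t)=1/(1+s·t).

1 1 4933/5000
2 2 9477/10000
3 3 4507/5000
4 4 8823/10000
5 5 8731/10000
6 6 1707/2000
7 7 339/400
8 8 8183/10000
s(2y) = (1/(9477/10000) − 1)/(2) = 523/18954 ≈ 2.7593%

step 1 [1y] swap r/1=67/4933: DF=(1 − 67/4933·(0))/(1+67/4933) = 4933/5000 ≈ 0.986600
step 2 [2y] swap r/1=523/19343: DF=(1 − 523/19343·(0.986600))/(1+523/19343) = 9477/10000 ≈ 0.947700
step 3 [3y] swap r/1=986/28357: DF=(1 − 986/28357·(0.986600+0.947700))/(1+986/28357) = 4507/5000 ≈ 0.901400
step 4 [4y] swap r/1=107/3380: DF=(1 − 107/3380·(0.986600+0.947700+0.901400))/(1+107/3380) = 8823/10000 ≈ 0.882300
step 5 [5y] swap r/1=1269/45911: DF=(1 − 1269/45911·(0.986600+0.947700+0.901400+0.882300))/(1+1269/45911) = 8731/10000 ≈ 0.873100
step 6 [6y] bond c/1=9/200: DF=(1098507/1000000 − 9/200·(0.986600+0.947700+0.901400+0.882300+0.873100))/(1+9/200) = 1707/2000 ≈ 0.853500
step 7 [7y] bond c/1=7/200: DF=(2135447/2000000 − 7/200·(0.986600+0.947700+0.901400+0.882300+0.873100+0.853500))/(1+7/200) = 339/400 ≈ 0.847500
step 8 [8y] bond c/1=1/20: DF=(58691/50000 − 1/20·(0.986600+0.947700+0.901400+0.882300+0.873100+0.853500+0.847500))/(1+1/20) = 8183/10000 ≈ 0.818300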